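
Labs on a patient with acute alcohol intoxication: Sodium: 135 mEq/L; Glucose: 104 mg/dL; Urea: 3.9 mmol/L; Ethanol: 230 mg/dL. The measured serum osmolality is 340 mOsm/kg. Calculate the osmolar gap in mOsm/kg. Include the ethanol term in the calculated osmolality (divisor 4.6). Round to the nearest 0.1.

10.3 mOsm/kg

Calculated osmolality = 2·Na + glucose/18 + urea + ethanol/4.6
= 2·135 + 104/18 + 3.9 + 230/4.6
= 270 + 5.78 + 3.90 + 50
= 329.68 mOsm/kg ≈ 329.7 mOsm/kg
Osmolar gap = measured − calculated = 340 − 329.7 = 10.3 mOsm/kg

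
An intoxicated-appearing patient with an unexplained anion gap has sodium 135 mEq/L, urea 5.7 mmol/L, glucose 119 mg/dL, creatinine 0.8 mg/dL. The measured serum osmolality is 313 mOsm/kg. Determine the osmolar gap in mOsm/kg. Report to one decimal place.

30.7 mOsm/kg

Calculated osmolality = 2·Na + glucose/18 + urea
= 2·135 + 119/18 + 5.7
= 270 + 6.61 + 5.70
= 282.31 mOsm/kg ≈ 282.3 mOsm/kg
Osmolar gap = measured − calculated = 313 − 282.3 = 30.7 mOsm/kg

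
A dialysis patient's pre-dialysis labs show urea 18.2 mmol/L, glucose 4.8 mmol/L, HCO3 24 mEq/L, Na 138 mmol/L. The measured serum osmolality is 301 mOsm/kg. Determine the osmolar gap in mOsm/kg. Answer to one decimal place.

Calculated osmolality = 2·Na + glucose + urea
= 2·138 + 4.8 + 18.2
= 276 + 4.80 + 18.20
= 299 mOsm/kg ≈ 299.0 mOsm/kg
Osmolar gap = measured − calculated = 301 − 299.0 = 2.0 mOsm/kg

2.0 mOsm/kg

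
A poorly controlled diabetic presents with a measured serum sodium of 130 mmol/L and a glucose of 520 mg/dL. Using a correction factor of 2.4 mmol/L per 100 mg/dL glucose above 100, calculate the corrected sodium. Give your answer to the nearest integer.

Corrected Na = measured Na + 2.4 · (glucose − 100)/100
= 130 + 2.4 · (520 − 100)/100
= 130 + 10.1
= 140.1 mmol/L

140 mmol/L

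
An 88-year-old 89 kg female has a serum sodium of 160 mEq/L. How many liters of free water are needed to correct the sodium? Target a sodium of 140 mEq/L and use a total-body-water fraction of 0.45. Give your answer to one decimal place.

TBW = 0.45 · 89 = 40.05 L
Free water deficit = TBW · (Na/140 − 1)
= 40.05 · (160/140 − 1)
= 40.05 · 0.1429
= 5.72 L

5.7 L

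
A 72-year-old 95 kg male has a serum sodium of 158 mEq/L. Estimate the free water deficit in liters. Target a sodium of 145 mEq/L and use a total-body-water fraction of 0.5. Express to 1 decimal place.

4.3 L

TBW = 0.5 · 95 = 47.5 L
Free water deficit = TBW · (Na/145 − 1)
= 47.5 · (158/145 − 1)
= 47.5 · 0.0897
= 4.26 L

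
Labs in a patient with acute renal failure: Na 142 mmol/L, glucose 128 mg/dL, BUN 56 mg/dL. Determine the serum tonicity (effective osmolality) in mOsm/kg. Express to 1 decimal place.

Effective osmolality excludes urea (freely permeant across cell membranes):
2·Na + glucose/18
= 2·142 + 128/18
= 284 + 7.11
= 291.11 mOsm/kg

291.1 mOsm/kg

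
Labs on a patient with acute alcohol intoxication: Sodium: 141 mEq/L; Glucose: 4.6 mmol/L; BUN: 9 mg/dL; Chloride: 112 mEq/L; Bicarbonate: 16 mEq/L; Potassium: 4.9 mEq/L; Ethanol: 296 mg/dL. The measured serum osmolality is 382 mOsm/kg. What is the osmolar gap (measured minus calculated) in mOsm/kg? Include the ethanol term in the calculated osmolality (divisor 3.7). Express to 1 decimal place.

Calculated osmolality = 2·Na + glucose + BUN/2.8 + ethanol/3.7
= 2·141 + 4.6 + 9/2.8 + 296/3.7
= 282 + 4.60 + 3.21 + 80
= 369.81 mOsm/kg ≈ 369.8 mOsm/kg
Osmolar gap = measured − calculated = 382 − 369.8 = 12.2 mOsm/kg

12.2 mOsm/kg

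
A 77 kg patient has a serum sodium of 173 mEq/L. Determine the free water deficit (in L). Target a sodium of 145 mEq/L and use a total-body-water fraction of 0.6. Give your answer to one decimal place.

8.9 L

TBW = 0.6 · 77 = 46.2 L
Free water deficit = TBW · (Na/145 − 1)
= 46.2 · (173/145 − 1)
= 46.2 · 0.1931
= 8.92 L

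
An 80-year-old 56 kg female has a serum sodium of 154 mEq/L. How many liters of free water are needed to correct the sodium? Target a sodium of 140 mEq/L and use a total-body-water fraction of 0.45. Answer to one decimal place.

TBW = 0.45 · 56 = 25.2 L
Free water deficit = TBW · (Na/140 − 1)
= 25.2 · (154/140 − 1)
= 25.2 · 0.1
= 2.52 L

2.5 L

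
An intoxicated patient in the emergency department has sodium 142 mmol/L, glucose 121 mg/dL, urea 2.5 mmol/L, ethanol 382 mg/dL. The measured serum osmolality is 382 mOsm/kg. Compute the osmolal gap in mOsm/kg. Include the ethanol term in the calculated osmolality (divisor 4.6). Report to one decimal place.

5.7 mOsm/kg

Calculated osmolality = 2·Na + glucose/18 + urea + ethanol/4.6
= 2·142 + 121/18 + 2.5 + 382/4.6
= 284 + 6.72 + 2.50 + 83.04
= 376.26 mOsm/kg ≈ 376.3 mOsm/kg
Osmolar gap = measured − calculated = 382 − 376.3 = 5.7 mOsm/kg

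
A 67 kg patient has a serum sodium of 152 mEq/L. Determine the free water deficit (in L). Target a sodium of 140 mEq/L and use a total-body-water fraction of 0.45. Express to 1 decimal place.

TBW = 0.45 · 67 = 30.15 L
Free water deficit = TBW · (Na/140 − 1)
= 30.15 · (152/140 − 1)
= 30.15 · 0.0857
= 2.58 L

2.6 L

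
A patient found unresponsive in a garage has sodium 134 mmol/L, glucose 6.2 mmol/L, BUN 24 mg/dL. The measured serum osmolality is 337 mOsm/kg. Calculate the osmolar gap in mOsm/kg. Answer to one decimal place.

Calculated osmolality = 2·Na + glucose + BUN/2.8
= 2·134 + 6.2 + 24/2.8
= 268 + 6.20 + 8.57
= 282.77 mOsm/kg ≈ 282.8 mOsm/kg
Osmolar gap = measured − calculated = 337 − 282.8 = 54.2 mOsm/kg

54.2 mOsm/kg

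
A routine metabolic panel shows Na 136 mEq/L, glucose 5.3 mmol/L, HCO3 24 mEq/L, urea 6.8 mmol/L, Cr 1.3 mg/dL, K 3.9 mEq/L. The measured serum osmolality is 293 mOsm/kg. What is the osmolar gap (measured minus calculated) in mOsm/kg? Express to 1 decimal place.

Calculated osmolality = 2·Na + glucose + urea
= 2·136 + 5.3 + 6.8
= 272 + 5.30 + 6.80
= 284.1 mOsm/kg ≈ 284.1 mOsm/kg
Osmolar gap = measured − calculated = 293 − 284.1 = 8.9 mOsm/kg

8.9 mOsm/kg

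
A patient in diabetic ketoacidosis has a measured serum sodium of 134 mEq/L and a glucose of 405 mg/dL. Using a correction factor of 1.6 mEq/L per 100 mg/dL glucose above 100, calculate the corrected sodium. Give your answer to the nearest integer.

139 mEq/L

Corrected Na = measured Na + 1.6 · (glucose − 100)/100
= 134 + 1.6 · (405 − 100)/100
= 134 + 4.9
= 138.9 mEq/L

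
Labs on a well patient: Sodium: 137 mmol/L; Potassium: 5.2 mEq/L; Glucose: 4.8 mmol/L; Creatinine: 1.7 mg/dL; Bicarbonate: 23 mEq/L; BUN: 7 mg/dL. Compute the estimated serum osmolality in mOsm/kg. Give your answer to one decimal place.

Calculated osmolality = 2·Na + glucose + BUN/2.8
= 2·137 + 4.8 + 7/2.8
= 274 + 4.80 + 2.50
= 281.3 mOsm/kg

281.3 mOsm/kg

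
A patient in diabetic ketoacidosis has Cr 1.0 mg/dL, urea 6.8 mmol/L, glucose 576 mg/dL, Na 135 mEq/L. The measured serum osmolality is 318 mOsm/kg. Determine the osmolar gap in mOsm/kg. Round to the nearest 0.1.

9.2 mOsm/kg

Calculated osmolality = 2·Na + glucose/18 + urea
= 2·135 + 576/18 + 6.8
= 270 + 32 + 6.80
= 308.8 mOsm/kg ≈ 308.8 mOsm/kg
Osmolar gap = measured − calculated = 318 − 308.8 = 9.2 mOsm/kg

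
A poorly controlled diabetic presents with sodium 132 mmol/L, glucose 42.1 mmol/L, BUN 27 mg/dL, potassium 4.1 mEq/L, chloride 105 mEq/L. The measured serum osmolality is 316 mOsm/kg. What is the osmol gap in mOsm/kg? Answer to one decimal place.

Calculated osmolality = 2·Na + glucose + BUN/2.8
= 2·132 + 42.1 + 27/2.8
= 264 + 42.10 + 9.64
= 315.74 mOsm/kg ≈ 315.7 mOsm/kg
Osmolar gap = measured − calculated = 316 − 315.7 = 0.3 mOsm/kg

0.3 mOsm/kg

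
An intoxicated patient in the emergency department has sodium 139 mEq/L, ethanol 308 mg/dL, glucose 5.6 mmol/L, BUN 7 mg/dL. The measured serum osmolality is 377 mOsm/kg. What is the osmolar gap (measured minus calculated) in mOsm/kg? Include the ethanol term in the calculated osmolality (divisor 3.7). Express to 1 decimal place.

Calculated osmolality = 2·Na + glucose + BUN/2.8 + ethanol/3.7
= 2·139 + 5.6 + 7/2.8 + 308/3.7
= 278 + 5.60 + 2.50 + 83.24
= 369.34 mOsm/kg ≈ 369.3 mOsm/kg
Osmolar gap = measured − calculated = 377 − 369.3 = 7.7 mOsm/kg

7.7 mOsm/kg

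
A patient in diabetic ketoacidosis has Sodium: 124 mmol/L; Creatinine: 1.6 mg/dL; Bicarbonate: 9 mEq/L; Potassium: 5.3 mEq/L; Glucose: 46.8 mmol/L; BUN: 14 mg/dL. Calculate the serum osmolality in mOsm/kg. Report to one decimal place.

Calculated osmolality = 2·Na + glucose + BUN/2.8
= 2·124 + 46.8 + 14/2.8
= 248 + 46.80 + 5
= 299.8 mOsm/kg

299.8 mOsm/kg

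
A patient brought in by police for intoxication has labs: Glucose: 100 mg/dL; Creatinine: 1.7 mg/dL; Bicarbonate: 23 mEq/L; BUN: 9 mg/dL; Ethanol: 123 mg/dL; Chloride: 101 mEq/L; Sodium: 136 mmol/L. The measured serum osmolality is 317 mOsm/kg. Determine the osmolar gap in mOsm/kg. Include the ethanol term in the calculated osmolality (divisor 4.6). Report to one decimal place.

Calculated osmolality = 2·Na + glucose/18 + BUN/2.8 + ethanol/4.6
= 2·136 + 100/18 + 9/2.8 + 123/4.6
= 272 + 5.56 + 3.21 + 26.74
= 307.51 mOsm/kg ≈ 307.5 mOsm/kg
Osmolar gap = measured − calculated = 317 − 307.5 = 9.5 mOsm/kg

9.5 mOsm/kg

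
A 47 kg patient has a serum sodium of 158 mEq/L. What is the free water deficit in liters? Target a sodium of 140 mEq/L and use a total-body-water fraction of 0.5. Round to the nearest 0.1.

3.0 L

TBW = 0.5 · 47 = 23.5 L
Free water deficit = TBW · (Na/140 − 1)
= 23.5 · (158/140 − 1)
= 23.5 · 0.1286
= 3.02 L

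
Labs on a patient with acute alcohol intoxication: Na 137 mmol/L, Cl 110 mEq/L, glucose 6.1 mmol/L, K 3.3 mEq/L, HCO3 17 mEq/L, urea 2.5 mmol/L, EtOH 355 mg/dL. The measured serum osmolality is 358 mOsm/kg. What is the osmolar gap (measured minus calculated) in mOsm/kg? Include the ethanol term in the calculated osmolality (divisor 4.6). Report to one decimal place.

-1.8 mOsm/kg

Calculated osmolality = 2·Na + glucose + urea + ethanol/4.6
= 2·137 + 6.1 + 2.5 + 355/4.6
= 274 + 6.10 + 2.50 + 77.17
= 359.77 mOsm/kg ≈ 359.8 mOsm/kg
Osmolar gap = measured − calculated = 358 − 359.8 = -1.8 mOsm/kg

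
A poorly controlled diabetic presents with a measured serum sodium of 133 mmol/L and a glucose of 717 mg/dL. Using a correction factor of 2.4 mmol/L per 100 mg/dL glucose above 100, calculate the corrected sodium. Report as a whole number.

148 mmol/L

Corrected Na = measured Na + 2.4 · (glucose − 100)/100
= 133 + 2.4 · (717 − 100)/100
= 133 + 14.8
= 147.8 mmol/L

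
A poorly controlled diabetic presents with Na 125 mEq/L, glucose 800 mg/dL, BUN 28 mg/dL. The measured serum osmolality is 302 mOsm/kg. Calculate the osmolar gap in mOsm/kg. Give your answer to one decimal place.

-2.4 mOsm/kg

Calculated osmolality = 2·Na + glucose/18 + BUN/2.8
= 2·125 + 800/18 + 28/2.8
= 250 + 44.44 + 10
= 304.44 mOsm/kg ≈ 304.4 mOsm/kg
Osmolar gap = measured − calculated = 302 − 304.4 = -2.4 mOsm/kg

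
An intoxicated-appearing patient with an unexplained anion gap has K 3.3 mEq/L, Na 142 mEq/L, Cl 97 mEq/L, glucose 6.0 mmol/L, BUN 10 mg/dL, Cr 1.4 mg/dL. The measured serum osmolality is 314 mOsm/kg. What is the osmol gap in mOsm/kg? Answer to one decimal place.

Calculated osmolality = 2·Na + glucose + BUN/2.8
= 2·142 + 6 + 10/2.8
= 284 + 6 + 3.57
= 293.57 mOsm/kg ≈ 293.6 mOsm/kg
Osmolar gap = measured − calculated = 314 − 293.6 = 20.4 mOsm/kg

20.4 mOsm/kg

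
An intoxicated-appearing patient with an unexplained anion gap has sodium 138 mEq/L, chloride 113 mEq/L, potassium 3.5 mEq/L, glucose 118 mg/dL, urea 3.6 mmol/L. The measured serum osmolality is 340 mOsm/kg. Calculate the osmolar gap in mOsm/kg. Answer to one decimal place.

Calculated osmolality = 2·Na + glucose/18 + urea
= 2·138 + 118/18 + 3.6
= 276 + 6.56 + 3.60
= 286.16 mOsm/kg ≈ 286.2 mOsm/kg
Osmolar gap = measured − calculated = 340 − 286.2 = 53.8 mOsm/kg

53.8 mOsm/kg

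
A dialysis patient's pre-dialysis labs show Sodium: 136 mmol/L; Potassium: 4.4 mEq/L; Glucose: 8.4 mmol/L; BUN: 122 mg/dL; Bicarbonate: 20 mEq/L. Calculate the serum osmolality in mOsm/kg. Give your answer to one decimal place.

Calculated osmolality = 2·Na + glucose + BUN/2.8
= 2·136 + 8.4 + 122/2.8
= 272 + 8.40 + 43.57
= 323.97 mOsm/kg

324.0 mOsm/kg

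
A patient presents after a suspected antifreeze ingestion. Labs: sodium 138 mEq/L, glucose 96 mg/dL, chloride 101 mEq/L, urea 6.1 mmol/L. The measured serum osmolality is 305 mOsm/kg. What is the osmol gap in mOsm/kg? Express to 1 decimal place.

17.6 mOsm/kg

Calculated osmolality = 2·Na + glucose/18 + urea
= 2·138 + 96/18 + 6.1
= 276 + 5.33 + 6.10
= 287.43 mOsm/kg ≈ 287.4 mOsm/kg
Osmolar gap = measured − calculated = 305 − 287.4 = 17.6 mOsm/kg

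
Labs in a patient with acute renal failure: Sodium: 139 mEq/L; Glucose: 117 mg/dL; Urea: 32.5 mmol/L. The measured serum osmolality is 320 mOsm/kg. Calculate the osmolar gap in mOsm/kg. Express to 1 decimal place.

Calculated osmolality = 2·Na + glucose/18 + urea
= 2·139 + 117/18 + 32.5
= 278 + 6.50 + 32.50
= 317 mOsm/kg ≈ 317.0 mOsm/kg
Osmolar gap = measured − calculated = 320 − 317.0 = 3.0 mOsm/kg

3.0 mOsm/kg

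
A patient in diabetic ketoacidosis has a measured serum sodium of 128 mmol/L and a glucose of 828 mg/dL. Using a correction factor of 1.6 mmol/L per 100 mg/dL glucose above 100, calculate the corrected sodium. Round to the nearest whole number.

140 mmol/L

Corrected Na = measured Na + 1.6 · (glucose − 100)/100
= 128 + 1.6 · (828 − 100)/100
= 128 + 11.6
= 139.6 mmol/L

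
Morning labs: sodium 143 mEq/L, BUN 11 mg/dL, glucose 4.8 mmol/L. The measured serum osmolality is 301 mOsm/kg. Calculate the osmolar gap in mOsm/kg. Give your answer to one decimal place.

Calculated osmolality = 2·Na + glucose + BUN/2.8
= 2·143 + 4.8 + 11/2.8
= 286 + 4.80 + 3.93
= 294.73 mOsm/kg ≈ 294.7 mOsm/kg
Osmolar gap = measured − calculated = 301 − 294.7 = 6.3 mOsm/kg

6.3 mOsm/kg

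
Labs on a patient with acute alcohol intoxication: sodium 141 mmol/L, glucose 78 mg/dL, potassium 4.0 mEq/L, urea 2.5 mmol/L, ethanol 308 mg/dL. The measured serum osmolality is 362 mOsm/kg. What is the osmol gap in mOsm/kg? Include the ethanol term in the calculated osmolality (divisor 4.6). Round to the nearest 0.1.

Calculated osmolality = 2·Na + glucose/18 + urea + ethanol/4.6
= 2·141 + 78/18 + 2.5 + 308/4.6
= 282 + 4.33 + 2.50 + 66.96
= 355.79 mOsm/kg ≈ 355.8 mOsm/kg
Osmolar gap = measured − calculated = 362 − 355.8 = 6.2 mOsm/kg

6.2 mOsm/kg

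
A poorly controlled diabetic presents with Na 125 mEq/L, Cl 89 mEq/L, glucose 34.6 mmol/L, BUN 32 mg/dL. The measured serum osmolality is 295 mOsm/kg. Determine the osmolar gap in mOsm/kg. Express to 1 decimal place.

Calculated osmolality = 2·Na + glucose + BUN/2.8
= 2·125 + 34.6 + 32/2.8
= 250 + 34.60 + 11.43
= 296.03 mOsm/kg ≈ 296.0 mOsm/kg
Osmolar gap = measured − calculated = 295 − 296.0 = -1.0 mOsm/kg

-1.0 mOsm/kg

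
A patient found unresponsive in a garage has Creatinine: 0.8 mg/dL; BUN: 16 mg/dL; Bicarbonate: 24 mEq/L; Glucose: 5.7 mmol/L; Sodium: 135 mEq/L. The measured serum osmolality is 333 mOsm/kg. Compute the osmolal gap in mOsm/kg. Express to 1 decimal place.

51.6 mOsm/kg

Calculated osmolality = 2·Na + glucose + BUN/2.8
= 2·135 + 5.7 + 16/2.8
= 270 + 5.70 + 5.71
= 281.41 mOsm/kg ≈ 281.4 mOsm/kg
Osmolar gap = measured − calculated = 333 − 281.4 = 51.6 mOsm/kg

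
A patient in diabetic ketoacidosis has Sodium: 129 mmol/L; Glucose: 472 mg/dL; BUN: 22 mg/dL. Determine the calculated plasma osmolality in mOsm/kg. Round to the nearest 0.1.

Calculated osmolality = 2·Na + glucose/18 + BUN/2.8
= 2·129 + 472/18 + 22/2.8
= 258 + 26.22 + 7.86
= 292.08 mOsm/kg

292.1 mOsm/kg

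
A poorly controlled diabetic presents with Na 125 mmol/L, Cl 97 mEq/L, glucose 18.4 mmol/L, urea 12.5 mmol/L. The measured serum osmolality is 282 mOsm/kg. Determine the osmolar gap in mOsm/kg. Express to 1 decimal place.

1.1 mOsm/kg

Calculated osmolality = 2·Na + glucose + urea
= 2·125 + 18.4 + 12.5
= 250 + 18.40 + 12.50
= 280.9 mOsm/kg ≈ 280.9 mOsm/kg
Osmolar gap = measured − calculated = 282 − 280.9 = 1.1 mOsm/kg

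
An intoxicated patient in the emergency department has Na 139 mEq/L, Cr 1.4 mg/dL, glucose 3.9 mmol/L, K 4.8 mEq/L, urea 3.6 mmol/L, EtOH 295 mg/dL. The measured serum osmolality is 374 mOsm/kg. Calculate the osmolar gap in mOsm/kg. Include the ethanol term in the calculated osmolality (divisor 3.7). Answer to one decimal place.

Calculated osmolality = 2·Na + glucose + urea + ethanol/3.7
= 2·139 + 3.9 + 3.6 + 295/3.7
= 278 + 3.90 + 3.60 + 79.73
= 365.23 mOsm/kg ≈ 365.2 mOsm/kg
Osmolar gap = measured − calculated = 374 − 365.2 = 8.8 mOsm/kg

8.8 mOsm/kg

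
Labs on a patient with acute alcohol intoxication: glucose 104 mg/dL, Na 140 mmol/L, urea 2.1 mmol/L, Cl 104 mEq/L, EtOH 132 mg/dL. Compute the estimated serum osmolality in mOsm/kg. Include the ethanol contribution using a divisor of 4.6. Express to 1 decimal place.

316.6 mOsm/kg

Calculated osmolality = 2·Na + glucose/18 + urea + ethanol/4.6
= 2·140 + 104/18 + 2.1 + 132/4.6
= 280 + 5.78 + 2.10 + 28.70
= 316.58 mOsm/kg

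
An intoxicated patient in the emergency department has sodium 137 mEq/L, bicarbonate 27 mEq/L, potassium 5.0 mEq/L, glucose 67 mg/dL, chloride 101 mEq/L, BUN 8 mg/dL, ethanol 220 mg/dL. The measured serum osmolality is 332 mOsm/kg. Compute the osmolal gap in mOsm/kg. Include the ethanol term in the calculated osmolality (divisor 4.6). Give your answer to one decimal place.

3.6 mOsm/kg

Calculated osmolality = 2·Na + glucose/18 + BUN/2.8 + ethanol/4.6
= 2·137 + 67/18 + 8/2.8 + 220/4.6
= 274 + 3.72 + 2.86 + 47.83
= 328.41 mOsm/kg ≈ 328.4 mOsm/kg
Osmolar gap = measured − calculated = 332 − 328.4 = 3.6 mOsm/kg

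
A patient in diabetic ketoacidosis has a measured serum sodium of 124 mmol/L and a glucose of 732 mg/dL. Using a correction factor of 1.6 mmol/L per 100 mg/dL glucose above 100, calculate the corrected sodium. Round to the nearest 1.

Corrected Na = measured Na + 1.6 · (glucose − 100)/100
= 124 + 1.6 · (732 − 100)/100
= 124 + 10.1
= 134.1 mmol/L

134 mmol/L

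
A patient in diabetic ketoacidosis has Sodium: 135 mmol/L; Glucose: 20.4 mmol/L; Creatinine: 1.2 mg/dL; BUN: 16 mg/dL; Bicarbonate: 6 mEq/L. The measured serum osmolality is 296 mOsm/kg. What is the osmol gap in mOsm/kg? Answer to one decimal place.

Calculated osmolality = 2·Na + glucose + BUN/2.8
= 2·135 + 20.4 + 16/2.8
= 270 + 20.40 + 5.71
= 296.11 mOsm/kg ≈ 296.1 mOsm/kg
Osmolar gap = measured − calculated = 296 − 296.1 = -0.1 mOsm/kg

-0.1 mOsm/kg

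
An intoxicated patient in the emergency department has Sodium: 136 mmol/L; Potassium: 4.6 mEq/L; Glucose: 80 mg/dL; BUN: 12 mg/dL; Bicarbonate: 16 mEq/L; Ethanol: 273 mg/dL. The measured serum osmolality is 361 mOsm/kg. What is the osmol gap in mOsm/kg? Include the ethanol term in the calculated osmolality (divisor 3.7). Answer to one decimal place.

Calculated osmolality = 2·Na + glucose/18 + BUN/2.8 + ethanol/3.7
= 2·136 + 80/18 + 12/2.8 + 273/3.7
= 272 + 4.44 + 4.29 + 73.78
= 354.51 mOsm/kg ≈ 354.5 mOsm/kg
Osmolar gap = measured − calculated = 361 − 354.5 = 6.5 mOsm/kg

6.5 mOsm/kg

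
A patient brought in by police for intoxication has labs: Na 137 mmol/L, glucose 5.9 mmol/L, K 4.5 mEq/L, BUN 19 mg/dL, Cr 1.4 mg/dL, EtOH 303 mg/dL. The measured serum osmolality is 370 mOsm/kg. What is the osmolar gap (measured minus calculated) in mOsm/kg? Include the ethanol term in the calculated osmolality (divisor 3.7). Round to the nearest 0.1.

Calculated osmolality = 2·Na + glucose + BUN/2.8 + ethanol/3.7
= 2·137 + 5.9 + 19/2.8 + 303/3.7
= 274 + 5.90 + 6.79 + 81.89
= 368.58 mOsm/kg ≈ 368.6 mOsm/kg
Osmolar gap = measured − calculated = 370 − 368.6 = 1.4 mOsm/kg

1.4 mOsm/kg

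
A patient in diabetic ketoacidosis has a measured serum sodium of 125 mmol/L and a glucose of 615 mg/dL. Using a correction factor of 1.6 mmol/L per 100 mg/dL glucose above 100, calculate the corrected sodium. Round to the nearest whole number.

133 mmol/L

Corrected Na = measured Na + 1.6 · (glucose − 100)/100
= 125 + 1.6 · (615 − 100)/100
= 125 + 8.2
= 133.2 mmol/L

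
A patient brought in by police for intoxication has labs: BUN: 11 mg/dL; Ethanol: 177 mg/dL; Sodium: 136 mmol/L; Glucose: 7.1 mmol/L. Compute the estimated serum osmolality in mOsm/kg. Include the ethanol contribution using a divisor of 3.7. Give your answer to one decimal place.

Calculated osmolality = 2·Na + glucose + BUN/2.8 + ethanol/3.7
= 2·136 + 7.1 + 11/2.8 + 177/3.7
= 272 + 7.10 + 3.93 + 47.84
= 330.87 mOsm/kg

330.9 mOsm/kg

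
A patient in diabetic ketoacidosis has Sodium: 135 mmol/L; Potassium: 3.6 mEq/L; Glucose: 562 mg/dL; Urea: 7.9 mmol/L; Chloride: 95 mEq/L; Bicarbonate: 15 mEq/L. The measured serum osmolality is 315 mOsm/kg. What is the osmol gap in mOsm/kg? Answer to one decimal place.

5.9 mOsm/kg

Calculated osmolality = 2·Na + glucose/18 + urea
= 2·135 + 562/18 + 7.9
= 270 + 31.22 + 7.90
= 309.12 mOsm/kg ≈ 309.1 mOsm/kg
Osmolar gap = measured − calculated = 315 − 309.1 = 5.9 mOsm/kg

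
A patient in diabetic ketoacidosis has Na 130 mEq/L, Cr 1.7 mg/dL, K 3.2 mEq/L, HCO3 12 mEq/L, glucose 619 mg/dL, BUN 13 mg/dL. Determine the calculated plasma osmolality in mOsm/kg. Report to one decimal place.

299.0 mOsm/kg

Calculated osmolality = 2·Na + glucose/18 + BUN/2.8
= 2·130 + 619/18 + 13/2.8
= 260 + 34.39 + 4.64
= 299.03 mOsm/kg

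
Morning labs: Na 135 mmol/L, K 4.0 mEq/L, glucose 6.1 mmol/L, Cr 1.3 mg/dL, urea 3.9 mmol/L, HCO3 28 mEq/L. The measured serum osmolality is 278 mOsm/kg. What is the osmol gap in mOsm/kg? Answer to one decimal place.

-2.0 mOsm/kg

Calculated osmolality = 2·Na + glucose + urea
= 2·135 + 6.1 + 3.9
= 270 + 6.10 + 3.90
= 280 mOsm/kg ≈ 280.0 mOsm/kg
Osmolar gap = measured − calculated = 278 − 280.0 = -2.0 mOsm/kg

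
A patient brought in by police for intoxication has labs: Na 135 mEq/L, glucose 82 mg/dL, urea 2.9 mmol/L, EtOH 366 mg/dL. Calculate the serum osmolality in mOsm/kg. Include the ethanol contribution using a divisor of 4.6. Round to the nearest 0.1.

357.0 mOsm/kg

Calculated osmolality = 2·Na + glucose/18 + urea + ethanol/4.6
= 2·135 + 82/18 + 2.9 + 366/4.6
= 270 + 4.56 + 2.90 + 79.57
= 357.03 mOsm/kg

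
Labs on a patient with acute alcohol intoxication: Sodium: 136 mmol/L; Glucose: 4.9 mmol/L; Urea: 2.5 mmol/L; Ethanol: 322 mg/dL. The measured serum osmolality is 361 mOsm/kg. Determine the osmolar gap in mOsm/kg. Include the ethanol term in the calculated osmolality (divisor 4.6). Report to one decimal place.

Calculated osmolality = 2·Na + glucose + urea + ethanol/4.6
= 2·136 + 4.9 + 2.5 + 322/4.6
= 272 + 4.90 + 2.50 + 70
= 349.4 mOsm/kg ≈ 349.4 mOsm/kg
Osmolar gap = measured − calculated = 361 − 349.4 = 11.6 mOsm/kg

11.6 mOsm/kg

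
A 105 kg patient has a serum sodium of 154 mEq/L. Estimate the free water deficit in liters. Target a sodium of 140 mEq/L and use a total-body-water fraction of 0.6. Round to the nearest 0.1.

TBW = 0.6 · 105 = 63 L
Free water deficit = TBW · (Na/140 − 1)
= 63 · (154/140 − 1)
= 63 · 0.1
= 6.3 L

6.3 L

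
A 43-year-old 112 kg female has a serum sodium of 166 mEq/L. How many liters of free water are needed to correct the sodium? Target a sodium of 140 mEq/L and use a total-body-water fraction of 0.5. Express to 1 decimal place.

TBW = 0.5 · 112 = 56 L
Free water deficit = TBW · (Na/140 − 1)
= 56 · (166/140 − 1)
= 56 · 0.1857
= 10.4 L

10.4 L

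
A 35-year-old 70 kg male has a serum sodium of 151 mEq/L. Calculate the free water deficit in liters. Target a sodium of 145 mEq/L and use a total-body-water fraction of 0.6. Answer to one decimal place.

1.7 L

TBW = 0.6 · 70 = 42 L
Free water deficit = TBW · (Na/145 − 1)
= 42 · (151/145 − 1)
= 42 · 0.0414
= 1.74 L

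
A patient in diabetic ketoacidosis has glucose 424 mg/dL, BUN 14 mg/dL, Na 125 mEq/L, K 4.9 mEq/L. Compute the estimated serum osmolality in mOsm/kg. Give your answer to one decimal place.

Calculated osmolality = 2·Na + glucose/18 + BUN/2.8
= 2·125 + 424/18 + 14/2.8
= 250 + 23.56 + 5
= 278.56 mOsm/kg

278.6 mOsm/kg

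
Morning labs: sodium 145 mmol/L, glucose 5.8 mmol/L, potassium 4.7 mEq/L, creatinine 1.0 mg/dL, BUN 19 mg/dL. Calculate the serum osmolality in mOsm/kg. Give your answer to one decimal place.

Calculated osmolality = 2·Na + glucose + BUN/2.8
= 2·145 + 5.8 + 19/2.8
= 290 + 5.80 + 6.79
= 302.59 mOsm/kg

302.6 mOsm/kg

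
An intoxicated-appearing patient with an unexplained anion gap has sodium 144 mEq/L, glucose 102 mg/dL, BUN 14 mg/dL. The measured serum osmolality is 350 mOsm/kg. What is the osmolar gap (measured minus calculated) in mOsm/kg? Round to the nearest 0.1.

Calculated osmolality = 2·Na + glucose/18 + BUN/2.8
= 2·144 + 102/18 + 14/2.8
= 288 + 5.67 + 5
= 298.67 mOsm/kg ≈ 298.7 mOsm/kg
Osmolar gap = measured − calculated = 350 − 298.7 = 51.3 mOsm/kg

51.3 mOsm/kg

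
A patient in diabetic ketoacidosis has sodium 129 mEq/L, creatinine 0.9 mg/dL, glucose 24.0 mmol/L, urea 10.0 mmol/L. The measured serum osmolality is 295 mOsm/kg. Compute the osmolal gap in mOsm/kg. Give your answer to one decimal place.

3.0 mOsm/kg

Calculated osmolality = 2·Na + glucose + urea
= 2·129 + 24 + 10
= 258 + 24 + 10
= 292 mOsm/kg ≈ 292.0 mOsm/kg
Osmolar gap = measured − calculated = 295 − 292.0 = 3.0 mOsm/kg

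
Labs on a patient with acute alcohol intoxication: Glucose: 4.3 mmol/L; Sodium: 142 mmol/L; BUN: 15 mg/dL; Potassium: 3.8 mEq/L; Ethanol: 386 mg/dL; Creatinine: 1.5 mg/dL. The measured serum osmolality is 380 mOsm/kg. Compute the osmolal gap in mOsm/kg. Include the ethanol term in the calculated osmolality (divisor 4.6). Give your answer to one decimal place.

2.4 mOsm/kg

Calculated osmolality = 2·Na + glucose + BUN/2.8 + ethanol/4.6
= 2·142 + 4.3 + 15/2.8 + 386/4.6
= 284 + 4.30 + 5.36 + 83.91
= 377.57 mOsm/kg ≈ 377.6 mOsm/kg
Osmolar gap = measured − calculated = 380 − 377.6 = 2.4 mOsm/kg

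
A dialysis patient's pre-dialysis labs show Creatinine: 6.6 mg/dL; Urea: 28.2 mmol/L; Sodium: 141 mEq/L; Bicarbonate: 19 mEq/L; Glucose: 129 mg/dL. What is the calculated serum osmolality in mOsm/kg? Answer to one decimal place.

317.4 mOsm/kg

Calculated osmolality = 2·Na + glucose/18 + urea
= 2·141 + 129/18 + 28.2
= 282 + 7.17 + 28.20
= 317.37 mOsm/kg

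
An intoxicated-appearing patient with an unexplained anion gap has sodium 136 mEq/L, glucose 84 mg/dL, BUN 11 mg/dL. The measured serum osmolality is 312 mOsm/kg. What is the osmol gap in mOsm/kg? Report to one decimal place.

Calculated osmolality = 2·Na + glucose/18 + BUN/2.8
= 2·136 + 84/18 + 11/2.8
= 272 + 4.67 + 3.93
= 280.6 mOsm/kg ≈ 280.6 mOsm/kg
Osmolar gap = measured − calculated = 312 − 280.6 = 31.4 mOsm/kg

31.4 mOsm/kg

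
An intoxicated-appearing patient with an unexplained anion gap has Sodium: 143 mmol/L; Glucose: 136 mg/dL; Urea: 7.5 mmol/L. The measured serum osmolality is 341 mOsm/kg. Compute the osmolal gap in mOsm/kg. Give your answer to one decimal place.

39.9 mOsm/kg

Calculated osmolality = 2·Na + glucose/18 + urea
= 2·143 + 136/18 + 7.5
= 286 + 7.56 + 7.50
= 301.06 mOsm/kg ≈ 301.1 mOsm/kg
Osmolar gap = measured − calculated = 341 − 301.1 = 39.9 mOsm/kg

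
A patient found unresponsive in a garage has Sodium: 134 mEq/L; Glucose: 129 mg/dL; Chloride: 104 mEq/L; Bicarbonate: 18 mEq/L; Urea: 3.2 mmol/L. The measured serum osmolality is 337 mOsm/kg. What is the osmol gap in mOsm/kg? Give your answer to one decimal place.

58.6 mOsm/kg

Calculated osmolality = 2·Na + glucose/18 + urea
= 2·134 + 129/18 + 3.2
= 268 + 7.17 + 3.20
= 278.37 mOsm/kg ≈ 278.4 mOsm/kg
Osmolar gap = measured − calculated = 337 − 278.4 = 58.6 mOsm/kg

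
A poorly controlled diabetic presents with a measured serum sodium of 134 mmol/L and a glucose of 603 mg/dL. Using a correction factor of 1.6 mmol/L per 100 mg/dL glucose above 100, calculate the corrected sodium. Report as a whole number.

Corrected Na = measured Na + 1.6 · (glucose − 100)/100
= 134 + 1.6 · (603 − 100)/100
= 134 + 8
= 142 mmol/L

142 mmol/L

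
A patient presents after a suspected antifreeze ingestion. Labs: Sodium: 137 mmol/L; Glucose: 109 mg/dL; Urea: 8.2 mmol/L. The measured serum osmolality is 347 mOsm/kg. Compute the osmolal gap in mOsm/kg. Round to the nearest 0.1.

58.7 mOsm/kg

Calculated osmolality = 2·Na + glucose/18 + urea
= 2·137 + 109/18 + 8.2
= 274 + 6.06 + 8.20
= 288.26 mOsm/kg ≈ 288.3 mOsm/kg
Osmolar gap = measured − calculated = 347 − 288.3 = 58.7 mOsm/kg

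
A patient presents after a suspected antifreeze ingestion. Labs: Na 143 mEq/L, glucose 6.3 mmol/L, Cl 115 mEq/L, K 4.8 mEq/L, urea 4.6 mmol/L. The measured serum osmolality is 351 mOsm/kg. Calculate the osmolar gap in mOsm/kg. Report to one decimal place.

Calculated osmolality = 2·Na + glucose + urea
= 2·143 + 6.3 + 4.6
= 286 + 6.30 + 4.60
= 296.9 mOsm/kg ≈ 296.9 mOsm/kg
Osmolar gap = measured − calculated = 351 − 296.9 = 54.1 mOsm/kg

54.1 mOsm/kg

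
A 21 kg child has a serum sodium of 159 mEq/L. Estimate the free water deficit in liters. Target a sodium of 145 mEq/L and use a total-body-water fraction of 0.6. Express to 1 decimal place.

1.2 L

TBW = 0.6 · 21 = 12.6 L
Free water deficit = TBW · (Na/145 − 1)
= 12.6 · (159/145 − 1)
= 12.6 · 0.0966
= 1.22 L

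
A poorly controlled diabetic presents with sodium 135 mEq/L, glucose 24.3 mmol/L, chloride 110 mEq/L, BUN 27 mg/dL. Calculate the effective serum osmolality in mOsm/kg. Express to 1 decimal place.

Effective osmolality excludes urea (freely permeant across cell membranes):
2·Na + glucose
= 2·135 + 24.3
= 270 + 24.3
= 294.3 mOsm/kg

294.3 mOsm/kg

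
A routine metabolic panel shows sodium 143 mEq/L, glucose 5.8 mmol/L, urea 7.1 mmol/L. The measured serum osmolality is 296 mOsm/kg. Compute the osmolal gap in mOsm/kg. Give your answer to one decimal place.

Calculated osmolality = 2·Na + glucose + urea
= 2·143 + 5.8 + 7.1
= 286 + 5.80 + 7.10
= 298.9 mOsm/kg ≈ 298.9 mOsm/kg
Osmolar gap = measured − calculated = 296 − 298.9 = -2.9 mOsm/kg

-2.9 mOsm/kg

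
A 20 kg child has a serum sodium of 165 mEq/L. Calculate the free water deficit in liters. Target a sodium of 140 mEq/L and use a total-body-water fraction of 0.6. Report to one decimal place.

2.1 L

TBW = 0.6 · 20 = 12 L
Free water deficit = TBW · (Na/140 − 1)
= 12 · (165/140 − 1)
= 12 · 0.1786
= 2.14 L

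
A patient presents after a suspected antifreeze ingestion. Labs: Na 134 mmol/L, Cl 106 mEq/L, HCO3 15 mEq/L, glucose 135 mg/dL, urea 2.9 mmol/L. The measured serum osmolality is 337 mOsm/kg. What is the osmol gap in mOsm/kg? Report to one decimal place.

58.6 mOsm/kg

Calculated osmolality = 2·Na + glucose/18 + urea
= 2·134 + 135/18 + 2.9
= 268 + 7.50 + 2.90
= 278.4 mOsm/kg ≈ 278.4 mOsm/kg
Osmolar gap = measured − calculated = 337 − 278.4 = 58.6 mOsm/kg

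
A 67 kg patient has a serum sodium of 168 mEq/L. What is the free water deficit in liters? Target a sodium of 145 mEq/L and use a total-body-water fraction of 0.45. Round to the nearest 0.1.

TBW = 0.45 · 67 = 30.15 L
Free water deficit = TBW · (Na/145 − 1)
= 30.15 · (168/145 − 1)
= 30.15 · 0.1586
= 4.78 L

4.8 L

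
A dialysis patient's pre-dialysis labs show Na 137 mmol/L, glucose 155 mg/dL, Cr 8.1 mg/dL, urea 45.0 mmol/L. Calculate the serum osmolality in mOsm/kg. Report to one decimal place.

327.6 mOsm/kg

Calculated osmolality = 2·Na + glucose/18 + urea
= 2·137 + 155/18 + 45
= 274 + 8.61 + 45
= 327.61 mOsm/kg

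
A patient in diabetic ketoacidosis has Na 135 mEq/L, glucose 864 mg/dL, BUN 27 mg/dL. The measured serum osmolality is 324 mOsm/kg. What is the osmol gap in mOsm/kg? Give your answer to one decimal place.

Calculated osmolality = 2·Na + glucose/18 + BUN/2.8
= 2·135 + 864/18 + 27/2.8
= 270 + 48 + 9.64
= 327.64 mOsm/kg ≈ 327.6 mOsm/kg
Osmolar gap = measured − calculated = 324 − 327.6 = -3.6 mOsm/kg

-3.6 mOsm/kg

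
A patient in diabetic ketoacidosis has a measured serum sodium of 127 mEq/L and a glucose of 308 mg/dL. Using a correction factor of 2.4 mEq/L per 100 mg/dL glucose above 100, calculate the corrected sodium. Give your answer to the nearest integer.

Corrected Na = measured Na + 2.4 · (glucose − 100)/100
= 127 + 2.4 · (308 − 100)/100
= 127 + 5
= 132 mEq/L

132 mEq/L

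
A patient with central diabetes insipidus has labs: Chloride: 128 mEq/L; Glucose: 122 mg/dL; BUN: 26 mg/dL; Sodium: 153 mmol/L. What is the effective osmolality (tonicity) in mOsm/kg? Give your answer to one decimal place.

312.8 mOsm/kg

Effective osmolality excludes urea (freely permeant across cell membranes):
2·Na + glucose/18
= 2·153 + 122/18
= 306 + 6.78
= 312.78 mOsm/kg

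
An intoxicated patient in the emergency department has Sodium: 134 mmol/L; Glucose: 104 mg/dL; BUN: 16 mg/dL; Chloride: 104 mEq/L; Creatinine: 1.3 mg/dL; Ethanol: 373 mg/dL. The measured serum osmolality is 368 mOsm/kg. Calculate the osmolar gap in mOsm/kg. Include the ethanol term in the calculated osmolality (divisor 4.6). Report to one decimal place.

Calculated osmolality = 2·Na + glucose/18 + BUN/2.8 + ethanol/4.6
= 2·134 + 104/18 + 16/2.8 + 373/4.6
= 268 + 5.78 + 5.71 + 81.09
= 360.58 mOsm/kg ≈ 360.6 mOsm/kg
Osmolar gap = measured − calculated = 368 − 360.6 = 7.4 mOsm/kg

7.4 mOsm/kg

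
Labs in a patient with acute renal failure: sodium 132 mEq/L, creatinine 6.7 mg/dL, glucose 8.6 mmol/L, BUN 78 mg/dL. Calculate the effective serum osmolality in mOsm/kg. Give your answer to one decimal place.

Effective osmolality excludes urea (freely permeant across cell membranes):
2·Na + glucose
= 2·132 + 8.6
= 264 + 8.6
= 272.6 mOsm/kg

272.6 mOsm/kg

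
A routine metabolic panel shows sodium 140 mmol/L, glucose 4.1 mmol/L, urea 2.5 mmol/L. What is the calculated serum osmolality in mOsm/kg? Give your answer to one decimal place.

Calculated osmolality = 2·Na + glucose + urea
= 2·140 + 4.1 + 2.5
= 280 + 4.10 + 2.50
= 286.6 mOsm/kg

286.6 mOsm/kg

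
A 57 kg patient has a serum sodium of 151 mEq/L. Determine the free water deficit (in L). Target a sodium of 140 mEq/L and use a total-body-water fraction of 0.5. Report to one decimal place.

2.2 L

TBW = 0.5 · 57 = 28.5 L
Free water deficit = TBW · (Na/140 − 1)
= 28.5 · (151/140 − 1)
= 28.5 · 0.0786
= 2.24 L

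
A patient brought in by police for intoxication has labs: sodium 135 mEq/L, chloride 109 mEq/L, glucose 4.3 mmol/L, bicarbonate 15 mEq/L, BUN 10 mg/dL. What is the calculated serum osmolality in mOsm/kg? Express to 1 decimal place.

277.9 mOsm/kg

Calculated osmolality = 2·Na + glucose + BUN/2.8
= 2·135 + 4.3 + 10/2.8
= 270 + 4.30 + 3.57
= 277.87 mOsm/kg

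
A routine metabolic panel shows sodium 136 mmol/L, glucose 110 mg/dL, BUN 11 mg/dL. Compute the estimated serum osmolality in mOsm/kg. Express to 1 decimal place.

282.0 mOsm/kg

Calculated osmolality = 2·Na + glucose/18 + BUN/2.8
= 2·136 + 110/18 + 11/2.8
= 272 + 6.11 + 3.93
= 282.04 mOsm/kg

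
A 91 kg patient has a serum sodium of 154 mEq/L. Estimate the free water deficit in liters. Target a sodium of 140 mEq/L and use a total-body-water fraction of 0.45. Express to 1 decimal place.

TBW = 0.45 · 91 = 40.95 L
Free water deficit = TBW · (Na/140 − 1)
= 40.95 · (154/140 − 1)
= 40.95 · 0.1
= 4.1 L

4.1 L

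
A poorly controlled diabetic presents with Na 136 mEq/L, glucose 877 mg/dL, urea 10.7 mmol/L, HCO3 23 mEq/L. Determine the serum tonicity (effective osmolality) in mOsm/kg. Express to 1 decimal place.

Effective osmolality excludes urea (freely permeant across cell membranes):
2·Na + glucose/18
= 2·136 + 877/18
= 272 + 48.72
= 320.72 mOsm/kg

320.7 mOsm/kg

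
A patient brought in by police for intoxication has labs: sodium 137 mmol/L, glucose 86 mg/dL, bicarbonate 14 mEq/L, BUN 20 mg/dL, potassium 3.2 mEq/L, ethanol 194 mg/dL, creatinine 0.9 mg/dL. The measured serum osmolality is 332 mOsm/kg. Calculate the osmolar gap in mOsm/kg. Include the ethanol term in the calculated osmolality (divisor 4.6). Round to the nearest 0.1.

Calculated osmolality = 2·Na + glucose/18 + BUN/2.8 + ethanol/4.6
= 2·137 + 86/18 + 20/2.8 + 194/4.6
= 274 + 4.78 + 7.14 + 42.17
= 328.09 mOsm/kg ≈ 328.1 mOsm/kg
Osmolar gap = measured − calculated = 332 − 328.1 = 3.9 mOsm/kg

3.9 mOsm/kg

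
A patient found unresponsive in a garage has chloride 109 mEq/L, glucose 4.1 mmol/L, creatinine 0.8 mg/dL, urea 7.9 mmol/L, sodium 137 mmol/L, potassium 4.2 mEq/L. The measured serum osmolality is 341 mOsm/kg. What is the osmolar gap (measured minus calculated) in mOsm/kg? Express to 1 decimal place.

Calculated osmolality = 2·Na + glucose + urea
= 2·137 + 4.1 + 7.9
= 274 + 4.10 + 7.90
= 286 mOsm/kg ≈ 286.0 mOsm/kg
Osmolar gap = measured − calculated = 341 − 286.0 = 55.0 mOsm/kg

55.0 mOsm/kg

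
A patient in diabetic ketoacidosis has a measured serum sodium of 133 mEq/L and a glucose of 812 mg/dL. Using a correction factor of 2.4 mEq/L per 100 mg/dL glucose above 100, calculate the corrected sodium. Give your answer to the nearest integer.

150 mEq/L

Corrected Na = measured Na + 2.4 · (glucose − 100)/100
= 133 + 2.4 · (812 − 100)/100
= 133 + 17.1
= 150.1 mEq/L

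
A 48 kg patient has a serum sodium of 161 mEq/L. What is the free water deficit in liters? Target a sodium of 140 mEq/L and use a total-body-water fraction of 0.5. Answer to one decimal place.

TBW = 0.5 · 48 = 24 L
Free water deficit = TBW · (Na/140 − 1)
= 24 · (161/140 − 1)
= 24 · 0.15
= 3.6 L

3.6 L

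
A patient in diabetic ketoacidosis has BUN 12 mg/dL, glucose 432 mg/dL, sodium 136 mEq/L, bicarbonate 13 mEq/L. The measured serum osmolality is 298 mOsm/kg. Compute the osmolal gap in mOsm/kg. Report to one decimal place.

Calculated osmolality = 2·Na + glucose/18 + BUN/2.8
= 2·136 + 432/18 + 12/2.8
= 272 + 24 + 4.29
= 300.29 mOsm/kg ≈ 300.3 mOsm/kg
Osmolar gap = measured − calculated = 298 − 300.3 = -2.3 mOsm/kg

-2.3 mOsm/kg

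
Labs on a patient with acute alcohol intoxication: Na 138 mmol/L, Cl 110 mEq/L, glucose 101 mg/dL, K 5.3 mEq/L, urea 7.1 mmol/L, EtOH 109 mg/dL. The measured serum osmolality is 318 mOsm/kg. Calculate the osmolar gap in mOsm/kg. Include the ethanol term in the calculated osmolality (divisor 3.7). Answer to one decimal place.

-0.2 mOsm/kg

Calculated osmolality = 2·Na + glucose/18 + urea + ethanol/3.7
= 2·138 + 101/18 + 7.1 + 109/3.7
= 276 + 5.61 + 7.10 + 29.46
= 318.17 mOsm/kg ≈ 318.2 mOsm/kg
Osmolar gap = measured − calculated = 318 − 318.2 = -0.2 mOsm/kg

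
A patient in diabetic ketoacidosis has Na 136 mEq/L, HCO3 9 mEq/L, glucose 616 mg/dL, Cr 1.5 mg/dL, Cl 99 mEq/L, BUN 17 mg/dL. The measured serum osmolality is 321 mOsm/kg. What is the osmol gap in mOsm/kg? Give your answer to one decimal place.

Calculated osmolality = 2·Na + glucose/18 + BUN/2.8
= 2·136 + 616/18 + 17/2.8
= 272 + 34.22 + 6.07
= 312.29 mOsm/kg ≈ 312.3 mOsm/kg
Osmolar gap = measured − calculated = 321 − 312.3 = 8.7 mOsm/kg

8.7 mOsm/kg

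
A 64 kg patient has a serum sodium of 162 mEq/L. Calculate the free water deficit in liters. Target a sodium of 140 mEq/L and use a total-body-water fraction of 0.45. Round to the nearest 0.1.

TBW = 0.45 · 64 = 28.8 L
Free water deficit = TBW · (Na/140 − 1)
= 28.8 · (162/140 − 1)
= 28.8 · 0.1571
= 4.52 L

4.5 L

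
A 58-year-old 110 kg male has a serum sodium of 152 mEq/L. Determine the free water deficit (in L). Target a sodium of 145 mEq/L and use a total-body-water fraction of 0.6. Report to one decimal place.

3.2 L

TBW = 0.6 · 110 = 66 L
Free water deficit = TBW · (Na/145 − 1)
= 66 · (152/145 − 1)
= 66 · 0.0483
= 3.19 L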